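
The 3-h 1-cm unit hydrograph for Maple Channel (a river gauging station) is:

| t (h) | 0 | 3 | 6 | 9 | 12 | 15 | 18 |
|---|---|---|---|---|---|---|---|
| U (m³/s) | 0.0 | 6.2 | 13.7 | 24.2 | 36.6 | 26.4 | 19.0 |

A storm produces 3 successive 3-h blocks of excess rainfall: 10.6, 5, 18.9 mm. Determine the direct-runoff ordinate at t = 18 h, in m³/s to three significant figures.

By discrete convolution, Q_j = Σ (P_i / 10 mm) · U_{j−i}.
At t = 18 h (j=6): Q = (10.6/10)·19.0 + (5/10)·26.4 + (18.9/10)·36.6 = 103 m³/s.

Q ≈ 103 m³/s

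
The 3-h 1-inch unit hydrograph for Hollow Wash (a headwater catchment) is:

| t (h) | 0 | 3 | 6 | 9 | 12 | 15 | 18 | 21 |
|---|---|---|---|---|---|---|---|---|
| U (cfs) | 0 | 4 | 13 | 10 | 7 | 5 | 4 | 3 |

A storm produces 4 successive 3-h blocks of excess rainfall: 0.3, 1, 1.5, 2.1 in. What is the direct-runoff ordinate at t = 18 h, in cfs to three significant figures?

Q ≈ 37.7 cfs

By discrete convolution, Q_j = Σ (P_i / 1 in) · U_{j−i}.
At t = 18 h (j=6): Q = (0.3/1)·4 + (1/1)·5 + (1.5/1)·7 + (2.1/1)·10 = 37.7 cfs.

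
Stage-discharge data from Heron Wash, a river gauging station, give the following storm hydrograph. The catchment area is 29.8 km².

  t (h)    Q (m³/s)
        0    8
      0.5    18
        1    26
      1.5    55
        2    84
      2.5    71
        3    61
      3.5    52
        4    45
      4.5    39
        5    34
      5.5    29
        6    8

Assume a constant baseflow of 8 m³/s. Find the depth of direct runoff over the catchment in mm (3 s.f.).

d ≈ 25.7 mm

Direct runoff: 0.0, 10.0, 18.0, 47.0, 76.0, 63.0, 53.0, 44.0, 37.0, 31.0, 26.0, 21.0, 0.0 m³/s; ΣQ_DR = 426.0 m³/s.
V = ΣQ_DR · Δt = 426.0 × 1800 s = 7.668 × 10^5 m³.
Over A = 29.8 km², depth = V / A = 25.7 mm.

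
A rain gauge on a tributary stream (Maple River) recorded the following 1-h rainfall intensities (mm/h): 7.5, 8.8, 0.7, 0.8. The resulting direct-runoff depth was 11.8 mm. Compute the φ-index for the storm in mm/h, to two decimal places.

Only the 2 blocks with intensity above φ contribute runoff: 7.5, 8.8 mm/h.
Σ(I−φ)·Δt = d  ⇒  (7.5+8.8 − 2φ)·1 = 11.8
φ = (16.30 − 11.8/1) / 2 = 2.25 mm/h.

φ ≈ 2.25 mm/h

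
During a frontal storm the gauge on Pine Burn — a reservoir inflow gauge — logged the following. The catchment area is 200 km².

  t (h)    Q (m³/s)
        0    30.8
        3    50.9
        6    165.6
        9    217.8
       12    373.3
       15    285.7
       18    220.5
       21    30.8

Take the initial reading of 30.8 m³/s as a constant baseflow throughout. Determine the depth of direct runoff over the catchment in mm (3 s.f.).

Direct runoff: 0.0, 20.1, 134.8, 187.0, 342.5, 254.9, 189.7, 0.0 m³/s; ΣQ_DR = 1129 m³/s.
V = ΣQ_DR · Δt = 1129 × 10800 s = 1.219 × 10^7 m³.
Over A = 200 km², depth = V / A = 61.0 mm.

d ≈ 61.0 mm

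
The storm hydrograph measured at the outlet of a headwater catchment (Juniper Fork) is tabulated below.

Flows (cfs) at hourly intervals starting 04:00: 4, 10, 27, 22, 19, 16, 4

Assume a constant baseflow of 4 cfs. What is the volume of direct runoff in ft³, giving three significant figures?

Direct-runoff ordinates (Q − Q_b): 0.0, 6.0, 23.0, 18.0, 15.0, 12.0, 0.0 cfs.
ΣQ_DR = 74.00 cfs.
With Δt = 1 h = 3600 s, V = ΣQ_DR · Δt = 74.00 × 3600 = 2.66 × 10^5 ft³.

V ≈ 2.66 × 10^5 ft³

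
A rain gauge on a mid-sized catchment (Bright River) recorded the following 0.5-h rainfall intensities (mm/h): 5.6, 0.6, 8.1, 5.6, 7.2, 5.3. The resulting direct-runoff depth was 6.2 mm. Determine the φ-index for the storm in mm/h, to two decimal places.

Only the 5 blocks with intensity above φ contribute runoff: 5.6, 8.1, 5.6, 7.2, 5.3 mm/h.
Σ(I−φ)·Δt = d  ⇒  (5.6+8.1+5.6+7.2+5.3 − 5φ)·0.5 = 6.2
φ = (31.80 − 6.2/0.5) / 5 = 3.88 mm/h.

φ ≈ 3.88 mm/h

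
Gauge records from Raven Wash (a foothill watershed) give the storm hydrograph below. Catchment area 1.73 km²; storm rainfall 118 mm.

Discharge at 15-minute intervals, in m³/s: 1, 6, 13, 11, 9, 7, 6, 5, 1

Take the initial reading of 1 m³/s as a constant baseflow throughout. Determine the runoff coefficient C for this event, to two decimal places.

ΣQ_DR = 50.00 m³/s; V = ΣQ_DR·Δt = 45000 m³.
Runoff depth d = V / A = 26.01 mm.
C = d / P = 26.01 / 118 = 0.22.

C ≈ 0.22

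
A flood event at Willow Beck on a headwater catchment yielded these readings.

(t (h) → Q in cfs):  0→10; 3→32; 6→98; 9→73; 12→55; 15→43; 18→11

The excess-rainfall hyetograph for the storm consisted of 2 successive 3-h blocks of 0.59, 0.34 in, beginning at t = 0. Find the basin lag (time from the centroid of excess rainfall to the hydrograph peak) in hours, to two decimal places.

Centroid of excess rainfall: t_c = Σ P_i·t̄_i / ΣP_i = 2.5968 h (block centres at 1.5, 4.5 h).
Hydrograph peak occurs at t = 6 h, so basin lag t_L = 6 − 2.5968 = 3.40 h.

t_L ≈ 3.40 h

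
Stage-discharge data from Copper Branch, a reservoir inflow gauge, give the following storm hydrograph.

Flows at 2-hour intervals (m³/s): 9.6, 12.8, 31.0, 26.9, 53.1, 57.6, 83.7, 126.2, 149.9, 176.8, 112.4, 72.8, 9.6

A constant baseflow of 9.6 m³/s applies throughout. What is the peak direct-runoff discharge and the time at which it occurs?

Q_p = 167.2 m³/s at t = 18 h

Subtracting baseflow gives direct-runoff ordinates: 0.0, 3.2, 21.4, 17.3, 43.5, 48.0, 74.1, 116.6, 140.3, 167.2, 102.8, 63.2, 0.0 m³/s.
The maximum is 167.2 m³/s, occurring at the reading for t = 18 h.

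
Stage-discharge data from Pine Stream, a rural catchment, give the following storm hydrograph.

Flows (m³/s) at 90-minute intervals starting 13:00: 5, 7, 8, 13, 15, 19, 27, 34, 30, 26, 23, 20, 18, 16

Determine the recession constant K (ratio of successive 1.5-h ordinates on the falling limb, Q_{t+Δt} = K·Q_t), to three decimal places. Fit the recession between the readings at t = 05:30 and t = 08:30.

Using the recession-limb readings at t = 05:30 and t = 08:30: Q falls from 20 to 16 m³/s over 2 intervals.
K = (Q₂/Q₁)^(1/2) = (16/20)^(1/2) = 0.894.

K ≈ 0.894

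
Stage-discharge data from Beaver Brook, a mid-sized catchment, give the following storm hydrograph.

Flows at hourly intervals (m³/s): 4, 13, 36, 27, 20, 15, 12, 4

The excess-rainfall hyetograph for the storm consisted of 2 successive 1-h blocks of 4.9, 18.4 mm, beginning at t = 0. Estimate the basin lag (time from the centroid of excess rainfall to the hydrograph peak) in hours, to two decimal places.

t_L ≈ 0.71 h

Centroid of excess rainfall: t_c = Σ P_i·t̄_i / ΣP_i = 1.2897 h (block centres at 0.5, 1.5 h).
Hydrograph peak occurs at t = 2 h, so basin lag t_L = 2 − 1.2897 = 0.71 h.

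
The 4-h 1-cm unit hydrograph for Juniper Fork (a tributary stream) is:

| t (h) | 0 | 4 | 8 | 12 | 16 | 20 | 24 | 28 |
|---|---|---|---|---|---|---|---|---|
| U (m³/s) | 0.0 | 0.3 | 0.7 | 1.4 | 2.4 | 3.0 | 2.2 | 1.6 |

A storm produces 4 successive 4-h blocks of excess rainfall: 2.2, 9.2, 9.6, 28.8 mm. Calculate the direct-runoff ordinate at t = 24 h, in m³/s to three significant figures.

By discrete convolution, Q_j = Σ (P_i / 10 mm) · U_{j−i}.
At t = 24 h (j=6): Q = (2.2/10)·2.2 + (9.2/10)·3.0 + (9.6/10)·2.4 + (28.8/10)·1.4 = 9.58 m³/s.

Q ≈ 9.58 m³/s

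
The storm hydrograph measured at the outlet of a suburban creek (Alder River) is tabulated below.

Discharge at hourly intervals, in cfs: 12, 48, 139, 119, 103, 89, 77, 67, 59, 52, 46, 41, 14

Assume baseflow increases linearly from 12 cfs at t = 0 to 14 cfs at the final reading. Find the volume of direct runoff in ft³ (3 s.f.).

V ≈ 2.51 × 10^6 ft³

Direct-runoff ordinates (Q − Q_b): 0.00, 35.83, 126.67, 106.50, 90.33, 76.17, 64.00, 53.83, 45.67, 38.50, 32.33, 27.17, 0.00 cfs.
ΣQ_DR = 697.0 cfs.
With Δt = 1 h = 3600 s, V = ΣQ_DR · Δt = 697.0 × 3600 = 2.51 × 10^6 ft³.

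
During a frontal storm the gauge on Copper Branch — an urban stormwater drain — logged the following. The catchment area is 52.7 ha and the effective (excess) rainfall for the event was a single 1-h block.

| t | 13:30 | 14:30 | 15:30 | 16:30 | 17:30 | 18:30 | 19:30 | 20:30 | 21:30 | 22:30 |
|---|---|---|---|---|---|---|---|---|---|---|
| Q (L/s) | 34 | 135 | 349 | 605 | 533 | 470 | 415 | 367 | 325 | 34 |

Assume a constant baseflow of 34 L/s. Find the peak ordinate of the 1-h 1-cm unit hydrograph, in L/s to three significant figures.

Direct runoff: 0.0, 101.0, 315.0, 571.0, 499.0, 436.0, 381.0, 333.0, 291.0, 0.0 L/s; ΣQ_DR = 2927 L/s, peak = 571.0 L/s.
Runoff depth d = ΣQ_DR·Δt / A = 2927 × 3600 / (52.7 ha) = 19.99 mm.
The 1-cm UH is the DRH scaled by (10 mm)/d, so U_p = 571.0 × 10/19.99 = 286 L/s.

U_p ≈ 286 L/s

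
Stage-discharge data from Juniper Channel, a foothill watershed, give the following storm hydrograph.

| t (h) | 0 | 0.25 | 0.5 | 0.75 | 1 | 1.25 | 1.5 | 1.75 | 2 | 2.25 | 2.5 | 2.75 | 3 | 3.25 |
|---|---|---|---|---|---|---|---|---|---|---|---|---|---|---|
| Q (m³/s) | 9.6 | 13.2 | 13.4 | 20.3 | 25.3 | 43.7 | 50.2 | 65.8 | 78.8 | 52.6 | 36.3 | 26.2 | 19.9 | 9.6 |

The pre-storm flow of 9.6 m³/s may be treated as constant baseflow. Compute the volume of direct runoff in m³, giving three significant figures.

V ≈ 2.97 × 10^5 m³

Direct-runoff ordinates (Q − Q_b): 0.0, 3.6, 3.8, 10.7, 15.7, 34.1, 40.6, 56.2, 69.2, 43.0, 26.7, 16.6, 10.3, 0.0 m³/s.
ΣQ_DR = 330.5 m³/s.
With Δt = 0.25 h = 900 s, V = ΣQ_DR · Δt = 330.5 × 900 = 2.97 × 10^5 m³.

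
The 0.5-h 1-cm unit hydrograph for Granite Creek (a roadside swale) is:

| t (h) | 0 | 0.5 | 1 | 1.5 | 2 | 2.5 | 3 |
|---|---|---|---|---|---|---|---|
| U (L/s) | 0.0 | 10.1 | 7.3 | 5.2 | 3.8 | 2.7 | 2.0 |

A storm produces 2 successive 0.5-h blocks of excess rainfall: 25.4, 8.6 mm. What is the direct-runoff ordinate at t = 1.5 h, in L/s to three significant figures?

By discrete convolution, Q_j = Σ (P_i / 10 mm) · U_{j−i}.
At t = 1.5 h (j=3): Q = (25.4/10)·5.2 + (8.6/10)·7.3 = 19.5 L/s.

Q ≈ 19.5 L/s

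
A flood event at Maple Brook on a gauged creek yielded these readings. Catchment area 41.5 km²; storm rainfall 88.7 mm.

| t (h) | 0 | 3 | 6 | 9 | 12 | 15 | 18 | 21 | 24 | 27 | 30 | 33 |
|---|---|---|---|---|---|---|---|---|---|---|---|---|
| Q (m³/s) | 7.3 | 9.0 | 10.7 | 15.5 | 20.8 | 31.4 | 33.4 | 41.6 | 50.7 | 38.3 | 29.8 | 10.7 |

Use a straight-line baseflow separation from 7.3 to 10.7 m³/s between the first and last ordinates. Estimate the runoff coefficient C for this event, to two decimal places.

C ≈ 0.56

ΣQ_DR = 191.2 m³/s; V = ΣQ_DR·Δt = 2.065 × 10^6 m³.
Runoff depth d = V / A = 49.76 mm.
C = d / P = 49.76 / 88.7 = 0.56.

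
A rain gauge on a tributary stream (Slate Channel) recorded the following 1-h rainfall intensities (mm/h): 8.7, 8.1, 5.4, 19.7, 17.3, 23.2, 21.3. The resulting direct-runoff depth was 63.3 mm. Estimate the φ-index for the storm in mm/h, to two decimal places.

φ ≈ 5.83 mm/h

Only the 6 blocks with intensity above φ contribute runoff: 8.7, 8.1, 19.7, 17.3, 23.2, 21.3 mm/h.
Σ(I−φ)·Δt = d  ⇒  (8.7+8.1+19.7+17.3+23.2+21.3 − 6φ)·1 = 63.3
φ = (98.30 − 63.3/1) / 6 = 5.83 mm/h.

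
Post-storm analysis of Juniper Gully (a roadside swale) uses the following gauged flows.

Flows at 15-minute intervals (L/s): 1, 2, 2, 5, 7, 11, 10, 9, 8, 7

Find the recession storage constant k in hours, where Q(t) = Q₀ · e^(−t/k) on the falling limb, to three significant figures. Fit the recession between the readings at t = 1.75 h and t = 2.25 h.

On the falling limb, Q drops from 9 to 7 L/s between t = 1.75 h and t = 2.25 h (Δt = 0.5 h).
k = −Δt / ln(Q₂/Q₁) = −0.5 / ln(7/9) = 1.99 h.

k ≈ 1.99 h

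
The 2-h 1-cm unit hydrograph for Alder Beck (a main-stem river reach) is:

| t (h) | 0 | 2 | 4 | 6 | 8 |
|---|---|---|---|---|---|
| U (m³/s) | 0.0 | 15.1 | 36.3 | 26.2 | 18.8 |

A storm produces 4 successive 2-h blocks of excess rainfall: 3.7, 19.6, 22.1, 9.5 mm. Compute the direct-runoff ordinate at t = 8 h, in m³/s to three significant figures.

By discrete convolution, Q_j = Σ (P_i / 10 mm) · U_{j−i}.
At t = 8 h (j=4): Q = (3.7/10)·18.8 + (19.6/10)·26.2 + (22.1/10)·36.3 + (9.5/10)·15.1 = 153 m³/s.

Q ≈ 153 m³/s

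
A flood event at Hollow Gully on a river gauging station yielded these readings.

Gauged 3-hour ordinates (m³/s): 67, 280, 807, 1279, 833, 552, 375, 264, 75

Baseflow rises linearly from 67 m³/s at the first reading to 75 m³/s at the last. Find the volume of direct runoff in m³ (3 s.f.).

V ≈ 4.20 × 10^7 m³

Direct-runoff ordinates (Q − Q_b): 0.00, 212.00, 738.00, 1209.00, 762.00, 480.00, 302.00, 190.00, 0.00 m³/s.
ΣQ_DR = 3893 m³/s.
With Δt = 3 h = 10800 s, V = ΣQ_DR · Δt = 3893 × 10800 = 4.20 × 10^7 m³.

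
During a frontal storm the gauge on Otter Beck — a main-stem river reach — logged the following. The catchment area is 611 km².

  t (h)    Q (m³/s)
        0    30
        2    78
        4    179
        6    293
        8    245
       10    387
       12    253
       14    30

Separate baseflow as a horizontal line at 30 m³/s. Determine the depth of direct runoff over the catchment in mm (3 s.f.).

d ≈ 14.8 mm

Direct runoff: 0.0, 48.0, 149.0, 263.0, 215.0, 357.0, 223.0, 0.0 m³/s; ΣQ_DR = 1255 m³/s.
V = ΣQ_DR · Δt = 1255 × 7200 s = 9.036 × 10^6 m³.
Over A = 611 km², depth = V / A = 14.8 mm.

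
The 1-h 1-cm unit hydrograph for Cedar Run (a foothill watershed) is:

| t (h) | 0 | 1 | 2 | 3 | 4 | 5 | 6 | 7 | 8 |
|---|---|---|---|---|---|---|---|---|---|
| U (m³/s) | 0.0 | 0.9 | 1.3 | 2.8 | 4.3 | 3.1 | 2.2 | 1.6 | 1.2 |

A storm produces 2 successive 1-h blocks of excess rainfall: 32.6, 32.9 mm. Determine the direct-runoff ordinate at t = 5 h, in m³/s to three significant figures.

Q ≈ 24.3 m³/s

By discrete convolution, Q_j = Σ (P_i / 10 mm) · U_{j−i}.
At t = 5 h (j=5): Q = (32.6/10)·3.1 + (32.9/10)·4.3 = 24.3 m³/s.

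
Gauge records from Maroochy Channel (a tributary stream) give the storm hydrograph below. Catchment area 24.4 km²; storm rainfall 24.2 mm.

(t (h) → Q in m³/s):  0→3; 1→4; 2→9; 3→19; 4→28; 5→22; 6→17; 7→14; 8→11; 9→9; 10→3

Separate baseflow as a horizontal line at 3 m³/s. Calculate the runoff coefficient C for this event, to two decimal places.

C ≈ 0.65

ΣQ_DR = 106.0 m³/s; V = ΣQ_DR·Δt = 3.816 × 10^5 m³.
Runoff depth d = V / A = 15.64 mm.
C = d / P = 15.64 / 24.2 = 0.65.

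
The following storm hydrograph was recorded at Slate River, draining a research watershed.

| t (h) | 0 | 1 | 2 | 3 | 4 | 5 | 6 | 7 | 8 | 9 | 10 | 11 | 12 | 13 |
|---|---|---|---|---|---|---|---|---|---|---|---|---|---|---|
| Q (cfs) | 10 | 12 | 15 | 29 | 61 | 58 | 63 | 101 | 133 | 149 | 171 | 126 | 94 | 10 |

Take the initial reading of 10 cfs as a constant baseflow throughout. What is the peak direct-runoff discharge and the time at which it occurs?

Q_p = 161.0 cfs at t = 10 h

Subtracting baseflow gives direct-runoff ordinates: 0.0, 2.0, 5.0, 19.0, 51.0, 48.0, 53.0, 91.0, 123.0, 139.0, 161.0, 116.0, 84.0, 0.0 cfs.
The maximum is 161.0 cfs, occurring at the reading for t = 10 h.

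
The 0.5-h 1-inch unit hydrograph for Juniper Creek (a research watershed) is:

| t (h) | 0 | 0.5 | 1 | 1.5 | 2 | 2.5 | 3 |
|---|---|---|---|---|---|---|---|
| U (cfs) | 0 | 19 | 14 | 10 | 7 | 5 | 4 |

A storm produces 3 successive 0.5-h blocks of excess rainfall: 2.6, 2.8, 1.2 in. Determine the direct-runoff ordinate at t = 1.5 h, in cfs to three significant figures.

Q ≈ 88.0 cfs

By discrete convolution, Q_j = Σ (P_i / 1 in) · U_{j−i}.
At t = 1.5 h (j=3): Q = (2.6/1)·10 + (2.8/1)·14 + (1.2/1)·19 = 88.0 cfs.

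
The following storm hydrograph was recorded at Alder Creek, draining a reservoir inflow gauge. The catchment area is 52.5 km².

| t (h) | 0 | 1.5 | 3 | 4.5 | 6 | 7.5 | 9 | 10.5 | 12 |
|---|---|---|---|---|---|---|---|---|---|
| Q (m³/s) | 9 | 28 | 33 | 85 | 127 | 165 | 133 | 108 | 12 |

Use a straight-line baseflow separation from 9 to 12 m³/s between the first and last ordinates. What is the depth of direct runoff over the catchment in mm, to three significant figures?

d ≈ 62.3 mm

Direct runoff: 0.00, 18.62, 23.25, 74.88, 116.50, 154.12, 121.75, 96.38, 0.00 m³/s; ΣQ_DR = 605.5 m³/s.
V = ΣQ_DR · Δt = 605.5 × 5400 s = 3.270 × 10^6 m³.
Over A = 52.5 km², depth = V / A = 62.3 mm.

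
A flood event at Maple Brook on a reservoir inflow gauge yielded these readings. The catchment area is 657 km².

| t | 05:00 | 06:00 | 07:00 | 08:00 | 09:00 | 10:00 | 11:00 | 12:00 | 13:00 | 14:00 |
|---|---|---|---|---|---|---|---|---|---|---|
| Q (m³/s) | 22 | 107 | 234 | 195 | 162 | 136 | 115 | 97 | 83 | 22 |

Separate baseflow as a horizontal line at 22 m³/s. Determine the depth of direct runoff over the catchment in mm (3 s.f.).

Direct runoff: 0.0, 85.0, 212.0, 173.0, 140.0, 114.0, 93.0, 75.0, 61.0, 0.0 m³/s; ΣQ_DR = 953.0 m³/s.
V = ΣQ_DR · Δt = 953.0 × 3600 s = 3.431 × 10^6 m³.
Over A = 657 km², depth = V / A = 5.22 mm.

d ≈ 5.22 mm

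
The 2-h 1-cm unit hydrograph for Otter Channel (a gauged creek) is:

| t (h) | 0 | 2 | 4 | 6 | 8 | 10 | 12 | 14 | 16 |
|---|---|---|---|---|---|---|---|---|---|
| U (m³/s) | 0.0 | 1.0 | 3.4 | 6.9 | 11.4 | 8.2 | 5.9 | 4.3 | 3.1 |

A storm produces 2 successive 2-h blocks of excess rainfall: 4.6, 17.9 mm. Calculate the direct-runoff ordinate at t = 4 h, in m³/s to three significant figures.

By discrete convolution, Q_j = Σ (P_i / 10 mm) · U_{j−i}.
At t = 4 h (j=2): Q = (4.6/10)·3.4 + (17.9/10)·1.0 = 3.35 m³/s.

Q ≈ 3.35 m³/s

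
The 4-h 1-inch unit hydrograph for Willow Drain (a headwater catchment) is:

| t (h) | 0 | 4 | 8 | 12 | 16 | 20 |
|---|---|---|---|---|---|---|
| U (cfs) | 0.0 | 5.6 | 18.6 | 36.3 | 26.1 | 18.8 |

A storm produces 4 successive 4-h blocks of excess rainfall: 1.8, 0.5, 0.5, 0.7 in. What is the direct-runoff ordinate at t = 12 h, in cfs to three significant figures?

By discrete convolution, Q_j = Σ (P_i / 1 in) · U_{j−i}.
At t = 12 h (j=3): Q = (1.8/1)·36.3 + (0.5/1)·18.6 + (0.5/1)·5.6 + (0.7/1)·0.0 = 77.4 cfs.

Q ≈ 77.4 cfs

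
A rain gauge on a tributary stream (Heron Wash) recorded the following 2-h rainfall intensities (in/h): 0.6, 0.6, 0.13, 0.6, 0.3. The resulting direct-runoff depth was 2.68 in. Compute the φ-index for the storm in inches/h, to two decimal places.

φ ≈ 0.19 in/h

Only the 4 blocks with intensity above φ contribute runoff: 0.6, 0.6, 0.6, 0.3 in/h.
Σ(I−φ)·Δt = d  ⇒  (0.6+0.6+0.6+0.3 − 4φ)·2 = 2.68
φ = (2.100 − 2.68/2) / 4 = 0.19 in/h.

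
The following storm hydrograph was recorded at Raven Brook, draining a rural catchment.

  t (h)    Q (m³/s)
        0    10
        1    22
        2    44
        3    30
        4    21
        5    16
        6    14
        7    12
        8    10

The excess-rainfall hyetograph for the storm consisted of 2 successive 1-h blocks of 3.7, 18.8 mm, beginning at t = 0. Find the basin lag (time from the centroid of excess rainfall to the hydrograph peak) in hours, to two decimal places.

Centroid of excess rainfall: t_c = Σ P_i·t̄_i / ΣP_i = 1.3356 h (block centres at 0.5, 1.5 h).
Hydrograph peak occurs at t = 2 h, so basin lag t_L = 2 − 1.3356 = 0.66 h.

t_L ≈ 0.66 h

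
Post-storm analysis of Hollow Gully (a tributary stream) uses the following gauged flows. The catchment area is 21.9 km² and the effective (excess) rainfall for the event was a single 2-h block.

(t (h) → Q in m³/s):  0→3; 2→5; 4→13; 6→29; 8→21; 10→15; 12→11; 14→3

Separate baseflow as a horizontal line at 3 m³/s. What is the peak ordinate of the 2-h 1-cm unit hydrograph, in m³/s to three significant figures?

Direct runoff: 0.0, 2.0, 10.0, 26.0, 18.0, 12.0, 8.0, 0.0 m³/s; ΣQ_DR = 76.00 m³/s, peak = 26.0 m³/s.
Runoff depth d = ΣQ_DR·Δt / A = 76.00 × 7200 / (21.9 km²) = 24.99 mm.
The 1-cm UH is the DRH scaled by (10 mm)/d, so U_p = 26.0 × 10/24.99 = 10.4 m³/s.

U_p ≈ 10.4 m³/s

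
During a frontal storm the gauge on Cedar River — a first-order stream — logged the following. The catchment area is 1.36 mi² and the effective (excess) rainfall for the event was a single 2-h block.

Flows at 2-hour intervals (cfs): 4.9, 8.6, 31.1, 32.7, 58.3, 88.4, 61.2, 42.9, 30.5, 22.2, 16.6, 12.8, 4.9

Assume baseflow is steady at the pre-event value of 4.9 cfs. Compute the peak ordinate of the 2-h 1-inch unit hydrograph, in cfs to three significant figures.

U_p ≈ 104 cfs

Direct runoff: 0.0, 3.7, 26.2, 27.8, 53.4, 83.5, 56.3, 38.0, 25.6, 17.3, 11.7, 7.9, 0.0 cfs; ΣQ_DR = 351.4 cfs, peak = 83.5 cfs.
Runoff depth d = ΣQ_DR·Δt / A = 351.4 × 7200 / (1.36 mi²) = 0.8008 in.
The 1-inch UH is the DRH scaled by (1 in)/d, so U_p = 83.5 × 1/0.8008 = 104 cfs.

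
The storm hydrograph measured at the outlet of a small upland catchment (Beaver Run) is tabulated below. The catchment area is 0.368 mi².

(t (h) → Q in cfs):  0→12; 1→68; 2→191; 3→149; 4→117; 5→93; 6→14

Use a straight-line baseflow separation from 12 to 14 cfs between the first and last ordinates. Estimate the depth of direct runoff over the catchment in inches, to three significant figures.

d ≈ 2.33 in

Direct runoff: 0.00, 55.67, 178.33, 136.00, 103.67, 79.33, 0.00 cfs; ΣQ_DR = 553.0 cfs.
V = ΣQ_DR · Δt = 553.0 × 3600 s = 1.991 × 10^6 ft³.
Over A = 0.368 mi², depth = V / A = 2.33 in.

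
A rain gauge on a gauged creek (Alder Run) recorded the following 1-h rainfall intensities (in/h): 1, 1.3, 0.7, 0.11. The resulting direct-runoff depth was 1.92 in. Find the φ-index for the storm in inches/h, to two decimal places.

φ ≈ 0.36 in/h

Only the 3 blocks with intensity above φ contribute runoff: 1, 1.3, 0.7 in/h.
Σ(I−φ)·Δt = d  ⇒  (1+1.3+0.7 − 3φ)·1 = 1.92
φ = (3.000 − 1.92/1) / 3 = 0.36 in/h.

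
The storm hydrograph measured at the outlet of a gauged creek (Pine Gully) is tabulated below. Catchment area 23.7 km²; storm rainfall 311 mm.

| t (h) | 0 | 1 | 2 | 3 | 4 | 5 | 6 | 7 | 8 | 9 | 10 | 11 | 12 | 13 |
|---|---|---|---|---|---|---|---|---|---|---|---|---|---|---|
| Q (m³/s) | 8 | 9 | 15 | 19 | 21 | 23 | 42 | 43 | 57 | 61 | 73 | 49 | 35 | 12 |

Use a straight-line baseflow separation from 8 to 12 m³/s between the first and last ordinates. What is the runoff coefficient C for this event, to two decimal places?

C ≈ 0.16

ΣQ_DR = 327.0 m³/s; V = ΣQ_DR·Δt = 1.177 × 10^6 m³.
Runoff depth d = V / A = 49.67 mm.
C = d / P = 49.67 / 311 = 0.16.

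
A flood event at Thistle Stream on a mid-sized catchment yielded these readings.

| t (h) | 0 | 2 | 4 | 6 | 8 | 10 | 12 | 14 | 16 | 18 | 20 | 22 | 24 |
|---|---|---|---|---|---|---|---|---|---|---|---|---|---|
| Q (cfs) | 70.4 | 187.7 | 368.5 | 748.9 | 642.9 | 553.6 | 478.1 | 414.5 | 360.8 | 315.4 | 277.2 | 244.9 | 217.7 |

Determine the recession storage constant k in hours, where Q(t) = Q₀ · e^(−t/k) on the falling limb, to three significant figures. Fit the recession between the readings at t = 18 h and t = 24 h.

k ≈ 16.2 h

On the falling limb, Q drops from 315.4 to 217.7 cfs between t = 18 h and t = 24 h (Δt = 6 h).
k = −Δt / ln(Q₂/Q₁) = −6 / ln(217.7/315.4) = 16.2 h.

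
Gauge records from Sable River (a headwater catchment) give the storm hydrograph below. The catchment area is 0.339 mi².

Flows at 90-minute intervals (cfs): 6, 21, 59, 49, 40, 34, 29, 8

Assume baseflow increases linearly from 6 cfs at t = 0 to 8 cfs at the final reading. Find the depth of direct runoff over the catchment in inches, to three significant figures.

d ≈ 1.30 in

Direct runoff: 0.00, 14.71, 52.43, 42.14, 32.86, 26.57, 21.29, 0.00 cfs; ΣQ_DR = 190.0 cfs.
V = ΣQ_DR · Δt = 190.0 × 5400 s = 1.026 × 10^6 ft³.
Over A = 0.339 mi², depth = V / A = 1.30 in.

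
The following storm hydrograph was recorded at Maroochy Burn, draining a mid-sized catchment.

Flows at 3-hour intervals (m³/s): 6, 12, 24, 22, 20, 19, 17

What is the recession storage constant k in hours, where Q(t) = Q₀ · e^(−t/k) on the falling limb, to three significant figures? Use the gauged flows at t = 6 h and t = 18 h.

k ≈ 34.8 h

On the falling limb, Q drops from 24 to 17 m³/s between t = 6 h and t = 18 h (Δt = 12 h).
k = −Δt / ln(Q₂/Q₁) = −12 / ln(17/24) = 34.8 h.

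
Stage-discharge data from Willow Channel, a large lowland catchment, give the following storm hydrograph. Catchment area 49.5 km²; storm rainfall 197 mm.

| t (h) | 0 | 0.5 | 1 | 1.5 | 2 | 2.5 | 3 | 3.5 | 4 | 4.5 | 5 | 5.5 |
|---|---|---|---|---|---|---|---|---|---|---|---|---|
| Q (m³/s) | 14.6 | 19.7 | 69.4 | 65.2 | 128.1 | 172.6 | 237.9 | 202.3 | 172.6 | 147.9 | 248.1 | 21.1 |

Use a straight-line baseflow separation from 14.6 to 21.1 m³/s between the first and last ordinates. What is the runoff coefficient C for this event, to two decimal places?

C ≈ 0.24

ΣQ_DR = 1285 m³/s; V = ΣQ_DR·Δt = 2.314 × 10^6 m³.
Runoff depth d = V / A = 46.74 mm.
C = d / P = 46.74 / 197 = 0.24.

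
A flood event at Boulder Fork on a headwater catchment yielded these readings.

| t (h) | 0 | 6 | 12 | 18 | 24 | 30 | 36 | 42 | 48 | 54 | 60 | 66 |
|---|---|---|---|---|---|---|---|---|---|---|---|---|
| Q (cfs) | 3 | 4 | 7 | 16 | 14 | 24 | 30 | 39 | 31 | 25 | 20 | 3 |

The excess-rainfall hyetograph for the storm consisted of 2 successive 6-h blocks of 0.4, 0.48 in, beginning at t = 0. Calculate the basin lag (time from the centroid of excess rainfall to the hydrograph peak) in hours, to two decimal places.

Centroid of excess rainfall: t_c = Σ P_i·t̄_i / ΣP_i = 6.2727 h (block centres at 3, 9 h).
Hydrograph peak occurs at t = 42 h, so basin lag t_L = 42 − 6.2727 = 35.73 h.

t_L ≈ 35.73 h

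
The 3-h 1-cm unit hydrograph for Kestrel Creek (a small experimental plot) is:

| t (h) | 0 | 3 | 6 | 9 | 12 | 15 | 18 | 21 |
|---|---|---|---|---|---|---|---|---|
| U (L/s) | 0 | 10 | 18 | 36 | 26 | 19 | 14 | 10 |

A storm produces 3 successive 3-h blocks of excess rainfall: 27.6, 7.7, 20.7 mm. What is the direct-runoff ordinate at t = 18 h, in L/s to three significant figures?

By discrete convolution, Q_j = Σ (P_i / 10 mm) · U_{j−i}.
At t = 18 h (j=6): Q = (27.6/10)·14 + (7.7/10)·19 + (20.7/10)·26 = 107 L/s.

Q ≈ 107 L/s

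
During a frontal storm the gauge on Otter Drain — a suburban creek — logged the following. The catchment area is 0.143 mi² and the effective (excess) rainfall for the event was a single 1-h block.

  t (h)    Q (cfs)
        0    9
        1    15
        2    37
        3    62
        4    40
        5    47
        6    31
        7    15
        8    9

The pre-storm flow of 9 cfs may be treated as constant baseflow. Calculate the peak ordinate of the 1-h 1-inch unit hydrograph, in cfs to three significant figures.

U_p ≈ 26.6 cfs

Direct runoff: 0.0, 6.0, 28.0, 53.0, 31.0, 38.0, 22.0, 6.0, 0.0 cfs; ΣQ_DR = 184.0 cfs, peak = 53.0 cfs.
Runoff depth d = ΣQ_DR·Δt / A = 184.0 × 3600 / (0.143 mi²) = 1.994 in.
The 1-inch UH is the DRH scaled by (1 in)/d, so U_p = 53.0 × 1/1.994 = 26.6 cfs.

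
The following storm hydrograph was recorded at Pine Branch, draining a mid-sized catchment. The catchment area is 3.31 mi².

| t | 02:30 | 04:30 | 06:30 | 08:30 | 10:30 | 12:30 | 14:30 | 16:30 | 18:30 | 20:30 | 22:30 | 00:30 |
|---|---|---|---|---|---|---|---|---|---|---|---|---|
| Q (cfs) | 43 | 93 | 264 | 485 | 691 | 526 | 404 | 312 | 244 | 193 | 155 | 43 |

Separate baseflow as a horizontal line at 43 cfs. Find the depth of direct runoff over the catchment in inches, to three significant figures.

Direct runoff: 0.0, 50.0, 221.0, 442.0, 648.0, 483.0, 361.0, 269.0, 201.0, 150.0, 112.0, 0.0 cfs; ΣQ_DR = 2937 cfs.
V = ΣQ_DR · Δt = 2937 × 7200 s = 2.115 × 10^7 ft³.
Over A = 3.31 mi², depth = V / A = 2.75 in.

d ≈ 2.75 in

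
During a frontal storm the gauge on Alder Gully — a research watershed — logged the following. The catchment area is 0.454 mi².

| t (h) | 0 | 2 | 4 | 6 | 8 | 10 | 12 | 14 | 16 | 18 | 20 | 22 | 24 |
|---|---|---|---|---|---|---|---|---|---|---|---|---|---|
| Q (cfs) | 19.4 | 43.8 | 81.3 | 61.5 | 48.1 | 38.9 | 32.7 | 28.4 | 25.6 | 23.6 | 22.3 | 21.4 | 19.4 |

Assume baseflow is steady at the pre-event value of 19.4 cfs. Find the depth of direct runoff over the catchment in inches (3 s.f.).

Direct runoff: 0.0, 24.4, 61.9, 42.1, 28.7, 19.5, 13.3, 9.0, 6.2, 4.2, 2.9, 2.0, 0.0 cfs; ΣQ_DR = 214.2 cfs.
V = ΣQ_DR · Δt = 214.2 × 7200 s = 1.542 × 10^6 ft³.
Over A = 0.454 mi², depth = V / A = 1.46 in.

d ≈ 1.46 in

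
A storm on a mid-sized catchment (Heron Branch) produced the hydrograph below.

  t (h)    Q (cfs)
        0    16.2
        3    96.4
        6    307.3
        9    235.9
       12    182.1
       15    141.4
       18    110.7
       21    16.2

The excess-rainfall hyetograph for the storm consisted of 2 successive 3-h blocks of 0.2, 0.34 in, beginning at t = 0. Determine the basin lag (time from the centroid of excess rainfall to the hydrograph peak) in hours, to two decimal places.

Centroid of excess rainfall: t_c = Σ P_i·t̄_i / ΣP_i = 3.3889 h (block centres at 1.5, 4.5 h).
Hydrograph peak occurs at t = 6 h, so basin lag t_L = 6 − 3.3889 = 2.61 h.

t_L ≈ 2.61 h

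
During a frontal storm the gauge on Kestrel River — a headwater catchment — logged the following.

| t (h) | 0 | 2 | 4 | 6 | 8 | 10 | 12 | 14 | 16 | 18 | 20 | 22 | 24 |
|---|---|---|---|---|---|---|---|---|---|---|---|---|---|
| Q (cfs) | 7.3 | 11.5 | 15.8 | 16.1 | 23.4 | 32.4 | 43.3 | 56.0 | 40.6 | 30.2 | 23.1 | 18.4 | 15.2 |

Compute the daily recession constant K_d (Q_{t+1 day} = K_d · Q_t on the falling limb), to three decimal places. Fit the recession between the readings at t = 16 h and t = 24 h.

K_d ≈ 0.052

Between t = 16 h and t = 24 h the flow falls from 40.6 to 15.2 cfs over 4×2 h = 8 h.
Per-interval ratio K = (15.2/40.6)^(1/4) = 0.7822; K_d = K^(24/2) = 0.052.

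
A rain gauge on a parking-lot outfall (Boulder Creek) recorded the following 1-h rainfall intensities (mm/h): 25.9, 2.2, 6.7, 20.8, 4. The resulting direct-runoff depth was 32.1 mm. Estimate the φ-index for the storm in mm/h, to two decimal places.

φ ≈ 7.30 mm/h

Only the 2 blocks with intensity above φ contribute runoff: 25.9, 20.8 mm/h.
Σ(I−φ)·Δt = d  ⇒  (25.9+20.8 − 2φ)·1 = 32.1
φ = (46.70 − 32.1/1) / 2 = 7.30 mm/h.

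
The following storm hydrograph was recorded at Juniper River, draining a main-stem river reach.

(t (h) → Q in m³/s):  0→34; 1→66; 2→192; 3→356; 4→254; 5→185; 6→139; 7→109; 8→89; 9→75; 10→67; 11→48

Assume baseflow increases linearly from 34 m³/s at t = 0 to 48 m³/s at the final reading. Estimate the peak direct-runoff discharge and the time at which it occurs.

Subtracting baseflow gives direct-runoff ordinates: 0.00, 30.73, 155.45, 318.18, 214.91, 144.64, 97.36, 66.09, 44.82, 29.55, 20.27, 0.00 m³/s.
The maximum is 318.18 m³/s, occurring at the reading for t = 3 h.

Q_p = 318.18 m³/s at t = 3 h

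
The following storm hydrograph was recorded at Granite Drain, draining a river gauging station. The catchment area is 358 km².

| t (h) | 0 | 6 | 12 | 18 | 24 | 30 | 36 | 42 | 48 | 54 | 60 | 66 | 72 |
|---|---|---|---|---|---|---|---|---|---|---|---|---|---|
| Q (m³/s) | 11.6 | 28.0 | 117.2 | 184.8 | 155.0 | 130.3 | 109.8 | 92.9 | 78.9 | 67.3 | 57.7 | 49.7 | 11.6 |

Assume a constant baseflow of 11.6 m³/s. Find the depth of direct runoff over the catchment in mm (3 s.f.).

d ≈ 57.0 mm

Direct runoff: 0.0, 16.4, 105.6, 173.2, 143.4, 118.7, 98.2, 81.3, 67.3, 55.7, 46.1, 38.1, 0.0 m³/s; ΣQ_DR = 944.0 m³/s.
V = ΣQ_DR · Δt = 944.0 × 21600 s = 2.039 × 10^7 m³.
Over A = 358 km², depth = V / A = 57.0 mm.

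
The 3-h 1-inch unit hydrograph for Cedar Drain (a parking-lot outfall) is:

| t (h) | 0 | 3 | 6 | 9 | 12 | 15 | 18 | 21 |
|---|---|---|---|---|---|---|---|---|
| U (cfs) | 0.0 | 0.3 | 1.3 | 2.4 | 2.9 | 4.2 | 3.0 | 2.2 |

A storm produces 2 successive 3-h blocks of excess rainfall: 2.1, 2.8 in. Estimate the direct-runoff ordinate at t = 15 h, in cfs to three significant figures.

By discrete convolution, Q_j = Σ (P_i / 1 in) · U_{j−i}.
At t = 15 h (j=5): Q = (2.1/1)·4.2 + (2.8/1)·2.9 = 16.9 cfs.

Q ≈ 16.9 cfs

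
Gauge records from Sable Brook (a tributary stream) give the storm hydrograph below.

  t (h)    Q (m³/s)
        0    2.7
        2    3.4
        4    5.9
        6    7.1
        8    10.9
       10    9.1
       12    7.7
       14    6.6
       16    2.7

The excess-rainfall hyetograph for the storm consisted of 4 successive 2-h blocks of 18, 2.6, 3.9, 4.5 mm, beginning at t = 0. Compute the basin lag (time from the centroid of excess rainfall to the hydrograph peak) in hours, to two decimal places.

Centroid of excess rainfall: t_c = Σ P_i·t̄_i / ΣP_i = 2.6483 h (block centres at 1, 3, 5, 7 h).
Hydrograph peak occurs at t = 8 h, so basin lag t_L = 8 − 2.6483 = 5.35 h.

t_L ≈ 5.35 h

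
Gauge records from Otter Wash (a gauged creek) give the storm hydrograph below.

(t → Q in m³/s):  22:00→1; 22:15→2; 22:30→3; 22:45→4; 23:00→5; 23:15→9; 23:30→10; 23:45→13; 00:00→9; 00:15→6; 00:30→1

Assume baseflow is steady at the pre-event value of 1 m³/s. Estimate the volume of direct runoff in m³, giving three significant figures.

Direct-runoff ordinates (Q − Q_b): 0.0, 1.0, 2.0, 3.0, 4.0, 8.0, 9.0, 12.0, 8.0, 5.0, 0.0 m³/s.
ΣQ_DR = 52.00 m³/s.
With Δt = 0.25 h = 900 s, V = ΣQ_DR · Δt = 52.00 × 900 = 46800 m³.

V ≈ 46800 m³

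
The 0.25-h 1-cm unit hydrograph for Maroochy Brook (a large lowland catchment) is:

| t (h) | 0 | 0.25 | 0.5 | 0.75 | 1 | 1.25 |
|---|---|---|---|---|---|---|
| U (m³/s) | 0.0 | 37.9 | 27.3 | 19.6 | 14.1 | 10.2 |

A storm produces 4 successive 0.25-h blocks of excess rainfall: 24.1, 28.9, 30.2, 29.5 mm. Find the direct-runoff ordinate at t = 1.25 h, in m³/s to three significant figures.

Q ≈ 205 m³/s

By discrete convolution, Q_j = Σ (P_i / 10 mm) · U_{j−i}.
At t = 1.25 h (j=5): Q = (24.1/10)·10.2 + (28.9/10)·14.1 + (30.2/10)·19.6 + (29.5/10)·27.3 = 205 m³/s.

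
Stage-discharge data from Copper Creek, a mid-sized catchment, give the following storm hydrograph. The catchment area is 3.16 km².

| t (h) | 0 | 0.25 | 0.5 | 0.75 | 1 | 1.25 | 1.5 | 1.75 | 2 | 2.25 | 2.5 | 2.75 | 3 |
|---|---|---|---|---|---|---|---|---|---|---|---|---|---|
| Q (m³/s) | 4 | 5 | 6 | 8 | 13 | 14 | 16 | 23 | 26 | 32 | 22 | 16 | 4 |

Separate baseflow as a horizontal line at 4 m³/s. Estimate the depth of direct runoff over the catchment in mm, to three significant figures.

Direct runoff: 0.0, 1.0, 2.0, 4.0, 9.0, 10.0, 12.0, 19.0, 22.0, 28.0, 18.0, 12.0, 0.0 m³/s; ΣQ_DR = 137.0 m³/s.
V = ΣQ_DR · Δt = 137.0 × 900 s = 1.233 × 10^5 m³.
Over A = 3.16 km², depth = V / A = 39.0 mm.

d ≈ 39.0 mm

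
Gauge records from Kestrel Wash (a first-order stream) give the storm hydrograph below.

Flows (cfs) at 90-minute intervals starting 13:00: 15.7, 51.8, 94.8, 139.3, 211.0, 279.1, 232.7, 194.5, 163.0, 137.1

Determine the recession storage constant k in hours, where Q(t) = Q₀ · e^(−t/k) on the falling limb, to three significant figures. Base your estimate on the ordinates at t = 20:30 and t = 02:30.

On the falling limb, Q drops from 279.1 to 137.1 cfs between t = 20:30 and t = 02:30 (Δt = 6 h).
k = −Δt / ln(Q₂/Q₁) = −6 / ln(137.1/279.1) = 8.44 h.

k ≈ 8.44 h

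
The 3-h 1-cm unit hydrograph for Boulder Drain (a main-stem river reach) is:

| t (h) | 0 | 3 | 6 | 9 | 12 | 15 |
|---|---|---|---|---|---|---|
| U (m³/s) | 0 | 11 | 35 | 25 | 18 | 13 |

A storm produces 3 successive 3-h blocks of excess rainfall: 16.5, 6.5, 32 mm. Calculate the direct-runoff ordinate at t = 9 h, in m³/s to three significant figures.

Q ≈ 99.2 m³/s

By discrete convolution, Q_j = Σ (P_i / 10 mm) · U_{j−i}.
At t = 9 h (j=3): Q = (16.5/10)·25 + (6.5/10)·35 + (32/10)·11 = 99.2 m³/s.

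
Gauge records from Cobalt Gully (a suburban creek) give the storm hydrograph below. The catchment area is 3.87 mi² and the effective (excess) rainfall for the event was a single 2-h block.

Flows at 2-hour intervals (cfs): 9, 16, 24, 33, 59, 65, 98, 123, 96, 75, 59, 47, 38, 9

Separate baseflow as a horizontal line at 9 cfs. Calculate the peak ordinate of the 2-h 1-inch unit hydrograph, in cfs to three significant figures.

Direct runoff: 0.0, 7.0, 15.0, 24.0, 50.0, 56.0, 89.0, 114.0, 87.0, 66.0, 50.0, 38.0, 29.0, 0.0 cfs; ΣQ_DR = 625.0 cfs, peak = 114.0 cfs.
Runoff depth d = ΣQ_DR·Δt / A = 625.0 × 7200 / (3.87 mi²) = 0.5005 in.
The 1-inch UH is the DRH scaled by (1 in)/d, so U_p = 114.0 × 1/0.5005 = 228 cfs.

U_p ≈ 228 cfs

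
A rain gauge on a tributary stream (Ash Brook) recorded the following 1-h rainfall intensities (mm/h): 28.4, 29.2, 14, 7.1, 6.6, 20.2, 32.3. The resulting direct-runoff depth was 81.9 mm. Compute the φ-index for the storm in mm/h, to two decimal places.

φ ≈ 8.44 mm/h

Only the 5 blocks with intensity above φ contribute runoff: 28.4, 29.2, 14, 20.2, 32.3 mm/h.
Σ(I−φ)·Δt = d  ⇒  (28.4+29.2+14+20.2+32.3 − 5φ)·1 = 81.9
φ = (124.1 − 81.9/1) / 5 = 8.44 mm/h.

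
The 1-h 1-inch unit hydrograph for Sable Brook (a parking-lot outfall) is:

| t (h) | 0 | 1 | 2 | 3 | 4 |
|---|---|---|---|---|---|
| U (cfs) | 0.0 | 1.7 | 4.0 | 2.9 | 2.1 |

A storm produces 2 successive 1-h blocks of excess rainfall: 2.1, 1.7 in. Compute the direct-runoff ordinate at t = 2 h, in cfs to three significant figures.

Q ≈ 11.3 cfs

By discrete convolution, Q_j = Σ (P_i / 1 in) · U_{j−i}.
At t = 2 h (j=2): Q = (2.1/1)·4.0 + (1.7/1)·1.7 = 11.3 cfs.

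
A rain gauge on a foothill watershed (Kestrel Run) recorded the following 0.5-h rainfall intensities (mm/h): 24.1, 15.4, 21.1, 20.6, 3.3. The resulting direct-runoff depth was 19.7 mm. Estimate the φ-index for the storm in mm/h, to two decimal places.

Only the 4 blocks with intensity above φ contribute runoff: 24.1, 15.4, 21.1, 20.6 mm/h.
Σ(I−φ)·Δt = d  ⇒  (24.1+15.4+21.1+20.6 − 4φ)·0.5 = 19.7
φ = (81.20 − 19.7/0.5) / 4 = 10.45 mm/h.

φ ≈ 10.45 mm/h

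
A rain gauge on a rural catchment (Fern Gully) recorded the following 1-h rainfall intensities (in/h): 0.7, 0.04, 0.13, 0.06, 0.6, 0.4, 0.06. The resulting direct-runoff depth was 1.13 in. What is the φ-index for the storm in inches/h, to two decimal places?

Only the 3 blocks with intensity above φ contribute runoff: 0.7, 0.6, 0.4 in/h.
Σ(I−φ)·Δt = d  ⇒  (0.7+0.6+0.4 − 3φ)·1 = 1.13
φ = (1.700 − 1.13/1) / 3 = 0.19 in/h.

φ ≈ 0.19 in/h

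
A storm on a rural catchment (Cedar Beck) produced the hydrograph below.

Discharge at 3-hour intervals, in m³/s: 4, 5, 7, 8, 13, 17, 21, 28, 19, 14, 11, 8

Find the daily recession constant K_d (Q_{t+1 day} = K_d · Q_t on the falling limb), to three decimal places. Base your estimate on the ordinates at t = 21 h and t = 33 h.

Between t = 21 h and t = 33 h the flow falls from 28 to 8 m³/s over 4×3 h = 12 h.
Per-interval ratio K = (8/28)^(1/4) = 0.7311; K_d = K^(24/3) = 0.082.

K_d ≈ 0.082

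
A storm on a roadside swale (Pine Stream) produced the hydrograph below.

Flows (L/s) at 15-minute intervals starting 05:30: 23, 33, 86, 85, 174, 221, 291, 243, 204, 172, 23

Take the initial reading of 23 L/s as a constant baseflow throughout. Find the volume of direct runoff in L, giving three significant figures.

Direct-runoff ordinates (Q − Q_b): 0.0, 10.0, 63.0, 62.0, 151.0, 198.0, 268.0, 220.0, 181.0, 149.0, 0.0 L/s.
ΣQ_DR = 1302 L/s.
With Δt = 0.25 h = 900 s, V = ΣQ_DR · Δt = 1302 × 900 = 1.17 × 10^6 L.

V ≈ 1.17 × 10^6 L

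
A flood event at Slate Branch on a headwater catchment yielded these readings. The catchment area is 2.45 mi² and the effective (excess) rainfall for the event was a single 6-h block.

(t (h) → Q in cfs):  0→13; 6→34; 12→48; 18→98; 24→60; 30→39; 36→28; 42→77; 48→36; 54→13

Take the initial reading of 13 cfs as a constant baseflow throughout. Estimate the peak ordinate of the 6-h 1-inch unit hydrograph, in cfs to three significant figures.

Direct runoff: 0.0, 21.0, 35.0, 85.0, 47.0, 26.0, 15.0, 64.0, 23.0, 0.0 cfs; ΣQ_DR = 316.0 cfs, peak = 85.0 cfs.
Runoff depth d = ΣQ_DR·Δt / A = 316.0 × 21600 / (2.45 mi²) = 1.199 in.
The 1-inch UH is the DRH scaled by (1 in)/d, so U_p = 85.0 × 1/1.199 = 70.9 cfs.

U_p ≈ 70.9 cfs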